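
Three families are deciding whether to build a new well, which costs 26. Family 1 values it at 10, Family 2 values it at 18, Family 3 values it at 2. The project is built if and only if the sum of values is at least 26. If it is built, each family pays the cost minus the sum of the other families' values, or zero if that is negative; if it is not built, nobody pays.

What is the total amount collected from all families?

20

Total value 30 ≥ cost 26, so it is built.
Family 1: others sum to 20; max(0, 26 - 20) = 6.
Family 2: others sum to 12; max(0, 26 - 12) = 14.
Family 3: others sum to 28; max(0, 26 - 28) = 0.
Total collected = 6 + 14 + 0 = 20.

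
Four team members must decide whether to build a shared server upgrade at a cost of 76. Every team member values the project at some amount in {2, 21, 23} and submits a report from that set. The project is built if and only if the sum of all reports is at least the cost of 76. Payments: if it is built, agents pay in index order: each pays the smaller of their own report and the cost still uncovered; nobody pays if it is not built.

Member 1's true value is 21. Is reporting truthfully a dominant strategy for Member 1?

Check each profile of the others' reports and compare truth against every alternative report.
Others report (2, 2, 2): truth gives 0, best alternative gives 0.
Others report (2, 2, 21): truth gives 0, best alternative gives 0.
Others report (2, 2, 23): truth gives 0, best alternative gives 0.
Others report (2, 21, 2): truth gives 0, best alternative gives 0.
Others report (2, 21, 21): truth gives 0, best alternative gives 0.
Others report (2, 21, 23): truth gives 0, best alternative gives 0.
(Remaining 21 profiles checked similarly; truth is weakly best in each.)
In every case the truthful report is at least as good as any alternative, so it is a dominant strategy.

Yes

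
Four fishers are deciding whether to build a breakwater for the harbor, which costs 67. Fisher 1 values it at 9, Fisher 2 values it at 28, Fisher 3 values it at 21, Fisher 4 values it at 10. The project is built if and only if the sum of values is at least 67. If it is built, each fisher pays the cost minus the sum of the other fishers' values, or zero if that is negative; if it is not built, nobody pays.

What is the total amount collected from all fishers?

Total value 68 ≥ cost 67, so it is built.
Fisher 1: others sum to 59; max(0, 67 - 59) = 8.
Fisher 2: others sum to 40; max(0, 67 - 40) = 27.
Fisher 3: others sum to 47; max(0, 67 - 47) = 20.
Fisher 4: others sum to 58; max(0, 67 - 58) = 9.
Total collected = 8 + 27 + 20 + 9 = 64.

64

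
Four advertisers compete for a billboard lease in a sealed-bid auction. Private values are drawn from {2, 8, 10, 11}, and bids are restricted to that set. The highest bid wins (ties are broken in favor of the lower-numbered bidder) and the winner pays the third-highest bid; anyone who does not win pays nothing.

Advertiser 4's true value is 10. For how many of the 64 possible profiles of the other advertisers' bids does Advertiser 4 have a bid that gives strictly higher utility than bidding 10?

Others bid (2, 2, 10): truth gives 0; bid 11 gives 8 > 0. Violating.
Others bid (2, 8, 10): truth gives 0; bid 11 gives 2 > 0. Violating.
Others bid (2, 10, 2): truth gives 0; bid 11 gives 8 > 0. Violating.
Others bid (2, 10, 8): truth gives 0; bid 11 gives 2 > 0. Violating.
Others bid (2, 2, 2): truth gives 8; no alternative beats it.
Others bid (2, 2, 8): truth gives 8; no alternative beats it.
(Checking all 64 profiles: 12 have a profitable deviation, 52 do not.)

12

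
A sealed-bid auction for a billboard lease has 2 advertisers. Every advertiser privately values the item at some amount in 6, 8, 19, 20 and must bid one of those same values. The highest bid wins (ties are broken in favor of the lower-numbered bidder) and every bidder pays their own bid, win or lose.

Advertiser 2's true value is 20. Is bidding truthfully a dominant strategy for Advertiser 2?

No

Consider the case where Advertiser 1 bids 6.
Truthful bid 20: wins, pays 20, utility 20 - 20 = 0.
Bid 8 instead: wins, pays 8, utility 20 - 8 = 12.
Since 12 > 0, bidding 8 is strictly better here, so truthful bidding is not dominant.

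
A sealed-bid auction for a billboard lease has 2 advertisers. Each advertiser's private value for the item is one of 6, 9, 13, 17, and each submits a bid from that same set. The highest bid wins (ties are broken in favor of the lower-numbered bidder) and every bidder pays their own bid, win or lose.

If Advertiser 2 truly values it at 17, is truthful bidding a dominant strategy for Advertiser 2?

No

Consider the case where Advertiser 1 bids 6.
Truthful bid 17: wins, pays 17, utility 17 - 17 = 0.
Bid 9 instead: wins, pays 9, utility 17 - 9 = 8.
Since 8 > 0, bidding 9 is strictly better here, so truthful bidding is not dominant.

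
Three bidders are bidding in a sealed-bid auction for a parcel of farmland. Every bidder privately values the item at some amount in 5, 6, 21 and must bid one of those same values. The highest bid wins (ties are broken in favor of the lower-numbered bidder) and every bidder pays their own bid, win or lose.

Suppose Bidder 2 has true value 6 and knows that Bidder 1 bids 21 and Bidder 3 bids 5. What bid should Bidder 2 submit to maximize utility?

5

Bid 5: loses but pays 5, utility -5.
Bid 6: loses but pays 6, utility -6.
Bid 21: loses but pays 21, utility -21.
The best choice is 5 with utility -5.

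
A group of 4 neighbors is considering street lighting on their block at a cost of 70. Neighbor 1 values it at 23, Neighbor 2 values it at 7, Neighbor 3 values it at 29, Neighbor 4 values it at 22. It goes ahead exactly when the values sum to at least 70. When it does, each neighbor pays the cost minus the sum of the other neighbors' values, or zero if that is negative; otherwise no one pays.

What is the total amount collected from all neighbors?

41

Total value 81 ≥ cost 70, so it is built.
Neighbor 1: others sum to 58; max(0, 70 - 58) = 12.
Neighbor 2: others sum to 74; max(0, 70 - 74) = 0.
Neighbor 3: others sum to 52; max(0, 70 - 52) = 18.
Neighbor 4: others sum to 59; max(0, 70 - 59) = 11.
Total collected = 12 + 0 + 18 + 11 = 41.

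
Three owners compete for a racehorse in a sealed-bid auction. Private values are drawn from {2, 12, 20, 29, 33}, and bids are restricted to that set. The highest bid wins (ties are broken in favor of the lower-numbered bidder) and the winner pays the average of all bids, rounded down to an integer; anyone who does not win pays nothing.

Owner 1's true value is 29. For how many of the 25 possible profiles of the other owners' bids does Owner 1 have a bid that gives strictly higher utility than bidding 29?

Others bid (2, 2): truth gives 18; bid 2 gives 27 > 18. Violating.
Others bid (2, 12): truth gives 15; bid 12 gives 21 > 15. Violating.
Others bid (2, 20): truth gives 12; bid 20 gives 15 > 12. Violating.
Others bid (2, 33): truth gives 0; bid 33 gives 7 > 0. Violating.
Others bid (2, 29): truth gives 9; no alternative beats it.
Others bid (12, 29): truth gives 6; no alternative beats it.
(Checking all 25 profiles: 15 have a profitable deviation, 10 do not.)

15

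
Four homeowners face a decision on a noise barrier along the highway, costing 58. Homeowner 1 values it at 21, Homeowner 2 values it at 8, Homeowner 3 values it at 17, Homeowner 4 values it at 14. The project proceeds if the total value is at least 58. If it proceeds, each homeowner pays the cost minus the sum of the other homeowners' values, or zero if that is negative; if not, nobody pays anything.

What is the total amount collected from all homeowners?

Total value 60 ≥ cost 58, so it is built.
Homeowner 1: others sum to 39; max(0, 58 - 39) = 19.
Homeowner 2: others sum to 52; max(0, 58 - 52) = 6.
Homeowner 3: others sum to 43; max(0, 58 - 43) = 15.
Homeowner 4: others sum to 46; max(0, 58 - 46) = 12.
Total collected = 19 + 6 + 15 + 12 = 52.

52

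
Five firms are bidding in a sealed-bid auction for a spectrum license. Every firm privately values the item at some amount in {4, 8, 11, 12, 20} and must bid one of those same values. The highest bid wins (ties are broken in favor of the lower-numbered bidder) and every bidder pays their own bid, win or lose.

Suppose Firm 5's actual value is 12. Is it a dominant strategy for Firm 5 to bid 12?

No

Consider the case where Firm 1 bids 4, Firm 2 bids 4, Firm 3 bids 4 and Firm 4 bids 4.
Truthful bid 12: wins, pays 12, utility 12 - 12 = 0.
Bid 8 instead: wins, pays 8, utility 12 - 8 = 4.
Since 4 > 0, bidding 8 is strictly better here, so truthful bidding is not dominant.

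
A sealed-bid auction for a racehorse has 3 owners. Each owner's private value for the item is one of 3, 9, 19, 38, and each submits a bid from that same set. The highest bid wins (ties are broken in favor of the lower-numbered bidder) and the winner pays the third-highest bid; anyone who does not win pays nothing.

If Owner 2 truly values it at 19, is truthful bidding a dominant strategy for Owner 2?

Consider the case where Owner 1 bids 3 and Owner 3 bids 38.
Truthful bid 19: loses, pays 0, utility 0.
Bid 38 instead: wins, pays 3, utility 19 - 3 = 16.
Since 16 > 0, bidding 38 is strictly better here, so truthful bidding is not dominant.

No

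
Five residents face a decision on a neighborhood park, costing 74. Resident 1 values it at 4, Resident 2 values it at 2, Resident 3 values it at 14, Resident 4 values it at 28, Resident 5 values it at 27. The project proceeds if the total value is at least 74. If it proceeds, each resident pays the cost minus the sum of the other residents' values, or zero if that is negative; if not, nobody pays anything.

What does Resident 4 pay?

Total value 75 ≥ cost 74, so the project is built.
The other residents' values sum to 47.
Cost minus that sum is 74 - 47 = 27.

27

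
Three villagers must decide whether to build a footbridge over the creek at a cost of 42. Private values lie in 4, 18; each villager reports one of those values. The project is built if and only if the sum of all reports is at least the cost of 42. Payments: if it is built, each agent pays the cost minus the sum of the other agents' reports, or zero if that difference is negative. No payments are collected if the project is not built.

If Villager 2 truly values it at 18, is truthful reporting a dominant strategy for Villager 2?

Yes

Check each profile of the others' reports and compare truth against every alternative report.
Others report (18, 18): truth gives 12, best alternative gives 0.
Others report (4, 4): truth gives 0, best alternative gives 0.
Others report (4, 18): truth gives 0, best alternative gives 0.
Others report (18, 4): truth gives 0, best alternative gives 0.
In every case the truthful report is at least as good as any alternative, so it is a dominant strategy.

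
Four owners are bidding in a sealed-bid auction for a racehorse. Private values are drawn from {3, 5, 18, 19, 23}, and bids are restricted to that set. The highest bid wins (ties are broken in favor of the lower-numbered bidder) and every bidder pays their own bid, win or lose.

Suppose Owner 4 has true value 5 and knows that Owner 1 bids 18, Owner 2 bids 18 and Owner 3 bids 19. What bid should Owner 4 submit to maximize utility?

Bid 3: loses but pays 3, utility -3.
Bid 5: loses but pays 5, utility -5.
Bid 18: loses but pays 18, utility -18.
Bid 19: loses but pays 19, utility -19.
Bid 23: wins, pays 23, utility 5 - 23 = -18.
The best choice is 3 with utility -3.

3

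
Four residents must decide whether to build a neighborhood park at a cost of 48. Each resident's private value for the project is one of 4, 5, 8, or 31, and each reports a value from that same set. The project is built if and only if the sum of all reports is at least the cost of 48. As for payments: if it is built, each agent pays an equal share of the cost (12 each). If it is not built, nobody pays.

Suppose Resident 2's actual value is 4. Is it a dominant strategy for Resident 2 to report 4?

Check each profile of the others' reports and compare truth against every alternative report.
Others report (4, 8, 31): truth gives 0, best alternative gives -8.
Others report (4, 31, 8): truth gives 0, best alternative gives -8.
Others report (8, 4, 31): truth gives 0, best alternative gives -8.
Others report (8, 31, 4): truth gives 0, best alternative gives -8.
Others report (31, 4, 8): truth gives 0, best alternative gives -8.
Others report (31, 8, 4): truth gives 0, best alternative gives -8.
(Remaining 58 profiles checked similarly; truth is weakly best in each.)
In every case the truthful report is at least as good as any alternative, so it is a dominant strategy.

Yes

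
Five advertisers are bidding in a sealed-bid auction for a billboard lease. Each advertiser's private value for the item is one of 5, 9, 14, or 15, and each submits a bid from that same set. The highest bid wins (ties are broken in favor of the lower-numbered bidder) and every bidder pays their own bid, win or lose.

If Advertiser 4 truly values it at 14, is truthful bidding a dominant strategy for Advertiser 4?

Consider the case where Advertiser 1 bids 5, Advertiser 2 bids 5, Advertiser 3 bids 5 and Advertiser 5 bids 5.
Truthful bid 14: wins, pays 14, utility 14 - 14 = 0.
Bid 9 instead: wins, pays 9, utility 14 - 9 = 5.
Since 5 > 0, bidding 9 is strictly better here, so truthful bidding is not dominant.

No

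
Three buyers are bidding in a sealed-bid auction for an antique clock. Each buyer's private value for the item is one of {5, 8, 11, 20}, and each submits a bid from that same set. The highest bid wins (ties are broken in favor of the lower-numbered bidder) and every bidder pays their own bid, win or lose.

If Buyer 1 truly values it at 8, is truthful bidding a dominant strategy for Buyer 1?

Consider the case where Buyer 2 bids 5 and Buyer 3 bids 5.
Truthful bid 8: wins, pays 8, utility 8 - 8 = 0.
Bid 5 instead: wins, pays 5, utility 8 - 5 = 3.
Since 3 > 0, bidding 5 is strictly better here, so truthful bidding is not dominant.

No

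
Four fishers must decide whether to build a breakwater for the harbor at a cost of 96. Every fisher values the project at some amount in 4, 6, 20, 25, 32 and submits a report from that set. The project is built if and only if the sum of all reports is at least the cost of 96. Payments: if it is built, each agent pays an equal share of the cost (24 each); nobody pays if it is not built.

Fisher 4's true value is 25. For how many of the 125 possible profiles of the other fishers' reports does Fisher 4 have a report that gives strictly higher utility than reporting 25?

Others report (4, 32, 32): truth gives 0; report 32 gives 1 > 0. Violating.
Others report (6, 32, 32): truth gives 0; report 32 gives 1 > 0. Violating.
Others report (20, 20, 25): truth gives 0; report 32 gives 1 > 0. Violating.
Others report (20, 25, 20): truth gives 0; report 32 gives 1 > 0. Violating.
Others report (4, 4, 4): truth gives 0; no alternative beats it.
Others report (4, 4, 6): truth gives 0; no alternative beats it.
(Checking all 125 profiles: 12 have a profitable deviation, 113 do not.)

12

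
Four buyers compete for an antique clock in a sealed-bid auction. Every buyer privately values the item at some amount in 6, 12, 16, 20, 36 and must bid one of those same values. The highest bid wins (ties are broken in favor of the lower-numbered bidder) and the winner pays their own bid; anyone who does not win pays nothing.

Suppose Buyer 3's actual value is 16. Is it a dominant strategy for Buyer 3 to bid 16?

Consider the case where Buyer 1 bids 6, Buyer 2 bids 6 and Buyer 4 bids 6.
Truthful bid 16: wins, pays 16, utility 16 - 16 = 0.
Bid 12 instead: wins, pays 12, utility 16 - 12 = 4.
Since 4 > 0, bidding 12 is strictly better here, so truthful bidding is not dominant.

No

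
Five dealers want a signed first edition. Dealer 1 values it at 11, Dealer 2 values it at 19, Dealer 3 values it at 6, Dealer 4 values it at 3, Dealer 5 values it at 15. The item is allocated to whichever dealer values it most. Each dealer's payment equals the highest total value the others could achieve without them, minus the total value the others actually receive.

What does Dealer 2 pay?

Dealer 2 has the highest value and receives the item.
Without Dealer 2, the item would go to the next-highest value, 15, so the others could achieve 15.
With Dealer 2 present and winning, the others receive nothing, so their total is 0.
Payment = 15 - 0 = 15.

15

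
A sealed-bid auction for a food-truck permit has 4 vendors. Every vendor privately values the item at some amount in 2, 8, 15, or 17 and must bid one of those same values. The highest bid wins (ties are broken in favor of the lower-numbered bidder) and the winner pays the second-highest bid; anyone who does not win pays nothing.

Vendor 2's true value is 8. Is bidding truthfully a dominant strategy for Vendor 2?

Check each profile of the others' bids and compare truth against every alternative bid.
Others bid (2, 2, 2): truth gives 6, best alternative gives 6.
Others bid (2, 2, 8): truth gives 0, best alternative gives 0.
Others bid (2, 2, 15): truth gives 0, best alternative gives 0.
Others bid (2, 2, 17): truth gives 0, best alternative gives 0.
Others bid (2, 8, 2): truth gives 0, best alternative gives 0.
Others bid (2, 8, 8): truth gives 0, best alternative gives 0.
(Remaining 58 profiles checked similarly; truth is weakly best in each.)
In every case the truthful bid is at least as good as any alternative, so it is a dominant strategy.

Yes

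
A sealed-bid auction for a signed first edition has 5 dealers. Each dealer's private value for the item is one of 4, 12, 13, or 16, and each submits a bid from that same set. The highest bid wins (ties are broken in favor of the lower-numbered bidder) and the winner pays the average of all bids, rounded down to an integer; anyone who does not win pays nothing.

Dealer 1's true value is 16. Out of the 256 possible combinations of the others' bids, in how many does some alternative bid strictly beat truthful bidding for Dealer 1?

51

Others bid (4, 4, 4, 4): truth gives 10; bid 4 gives 12 > 10. Violating.
Others bid (4, 4, 4, 12): truth gives 8; bid 12 gives 9 > 8. Violating.
Others bid (4, 4, 4, 13): truth gives 8; bid 13 gives 9 > 8. Violating.
Others bid (4, 4, 12, 4): truth gives 8; bid 12 gives 9 > 8. Violating.
Others bid (4, 4, 4, 16): truth gives 8; no alternative beats it.
Others bid (4, 4, 12, 13): truth gives 7; no alternative beats it.
(Checking all 256 profiles: 51 have a profitable deviation, 205 do not.)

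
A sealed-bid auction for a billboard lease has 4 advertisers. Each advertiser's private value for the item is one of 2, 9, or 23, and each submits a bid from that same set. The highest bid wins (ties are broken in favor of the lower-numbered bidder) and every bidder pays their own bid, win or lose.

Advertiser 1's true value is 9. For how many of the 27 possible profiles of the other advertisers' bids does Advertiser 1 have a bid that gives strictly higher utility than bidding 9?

Others bid (2, 2, 2): truth gives 0; bid 2 gives 7 > 0. Violating.
Others bid (2, 2, 23): truth gives -9; bid 2 gives -2 > -9. Violating.
Others bid (2, 9, 23): truth gives -9; bid 2 gives -2 > -9. Violating.
Others bid (2, 23, 2): truth gives -9; bid 2 gives -2 > -9. Violating.
Others bid (2, 2, 9): truth gives 0; no alternative beats it.
Others bid (2, 9, 2): truth gives 0; no alternative beats it.
(Checking all 27 profiles: 20 have a profitable deviation, 7 do not.)

20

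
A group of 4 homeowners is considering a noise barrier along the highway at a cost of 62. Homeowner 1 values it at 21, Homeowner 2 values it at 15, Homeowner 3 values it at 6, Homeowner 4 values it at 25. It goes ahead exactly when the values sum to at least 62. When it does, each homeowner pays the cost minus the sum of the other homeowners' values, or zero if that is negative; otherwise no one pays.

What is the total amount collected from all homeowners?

Total value 67 ≥ cost 62, so it is built.
Homeowner 1: others sum to 46; max(0, 62 - 46) = 16.
Homeowner 2: others sum to 52; max(0, 62 - 52) = 10.
Homeowner 3: others sum to 61; max(0, 62 - 61) = 1.
Homeowner 4: others sum to 42; max(0, 62 - 42) = 20.
Total collected = 16 + 10 + 1 + 20 = 47.

47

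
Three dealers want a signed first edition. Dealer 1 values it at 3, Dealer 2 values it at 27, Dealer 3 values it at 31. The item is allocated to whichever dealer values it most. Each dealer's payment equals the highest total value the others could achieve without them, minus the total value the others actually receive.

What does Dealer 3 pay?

27

Dealer 3 has the highest value and receives the item.
Without Dealer 3, the item would go to the next-highest value, 27, so the others could achieve 27.
With Dealer 3 present and winning, the others receive nothing, so their total is 0.
Payment = 27 - 0 = 27.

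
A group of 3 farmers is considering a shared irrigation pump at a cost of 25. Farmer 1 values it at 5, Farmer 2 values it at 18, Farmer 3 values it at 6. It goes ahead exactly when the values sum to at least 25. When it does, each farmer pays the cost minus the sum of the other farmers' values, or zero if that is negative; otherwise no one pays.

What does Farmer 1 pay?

Total value 29 ≥ cost 25, so the project is built.
The other farmers' values sum to 24.
Cost minus that sum is 25 - 24 = 1.

1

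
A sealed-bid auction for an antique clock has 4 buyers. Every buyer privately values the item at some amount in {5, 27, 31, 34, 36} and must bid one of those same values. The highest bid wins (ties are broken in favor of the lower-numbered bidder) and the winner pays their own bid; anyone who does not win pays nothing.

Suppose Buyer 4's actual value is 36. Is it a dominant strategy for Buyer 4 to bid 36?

No

Consider the case where Buyer 1 bids 5, Buyer 2 bids 5 and Buyer 3 bids 5.
Truthful bid 36: wins, pays 36, utility 36 - 36 = 0.
Bid 27 instead: wins, pays 27, utility 36 - 27 = 9.
Since 9 > 0, bidding 27 is strictly better here, so truthful bidding is not dominant.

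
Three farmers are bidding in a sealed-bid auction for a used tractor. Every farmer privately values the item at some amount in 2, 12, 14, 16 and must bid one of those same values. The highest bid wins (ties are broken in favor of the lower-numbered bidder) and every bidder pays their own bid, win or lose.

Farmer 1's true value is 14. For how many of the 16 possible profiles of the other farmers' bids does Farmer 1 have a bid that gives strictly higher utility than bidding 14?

Others bid (2, 2): truth gives 0; bid 2 gives 12 > 0. Violating.
Others bid (2, 12): truth gives 0; bid 12 gives 2 > 0. Violating.
Others bid (2, 16): truth gives -14; bid 2 gives -2 > -14. Violating.
Others bid (12, 2): truth gives 0; bid 12 gives 2 > 0. Violating.
Others bid (2, 14): truth gives 0; no alternative beats it.
Others bid (12, 14): truth gives 0; no alternative beats it.
(Checking all 16 profiles: 11 have a profitable deviation, 5 do not.)

11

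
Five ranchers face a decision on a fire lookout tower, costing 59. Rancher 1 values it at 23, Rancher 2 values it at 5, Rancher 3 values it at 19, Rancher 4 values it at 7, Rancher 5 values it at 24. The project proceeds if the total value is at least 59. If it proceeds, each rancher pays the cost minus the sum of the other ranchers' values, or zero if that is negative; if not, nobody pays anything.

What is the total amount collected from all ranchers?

Total value 78 ≥ cost 59, so it is built.
Rancher 1: others sum to 55; max(0, 59 - 55) = 4.
Rancher 2: others sum to 73; max(0, 59 - 73) = 0.
Rancher 3: others sum to 59; max(0, 59 - 59) = 0.
Rancher 4: others sum to 71; max(0, 59 - 71) = 0.
Rancher 5: others sum to 54; max(0, 59 - 54) = 5.
Total collected = 4 + 0 + 0 + 0 + 5 = 9.

9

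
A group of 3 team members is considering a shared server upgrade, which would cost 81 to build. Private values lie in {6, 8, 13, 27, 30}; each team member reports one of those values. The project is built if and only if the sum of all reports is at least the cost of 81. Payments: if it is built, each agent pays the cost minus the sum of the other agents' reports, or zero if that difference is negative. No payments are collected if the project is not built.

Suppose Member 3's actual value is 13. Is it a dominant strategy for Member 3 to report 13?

Check each profile of the others' reports and compare truth against every alternative report.
Others report (6, 6): truth gives 0, best alternative gives 0.
Others report (6, 8): truth gives 0, best alternative gives 0.
Others report (6, 13): truth gives 0, best alternative gives 0.
Others report (6, 27): truth gives 0, best alternative gives 0.
Others report (6, 30): truth gives 0, best alternative gives 0.
Others report (8, 6): truth gives 0, best alternative gives 0.
(Remaining 19 profiles checked similarly; truth is weakly best in each.)
In every case the truthful report is at least as good as any alternative, so it is a dominant strategy.

Yes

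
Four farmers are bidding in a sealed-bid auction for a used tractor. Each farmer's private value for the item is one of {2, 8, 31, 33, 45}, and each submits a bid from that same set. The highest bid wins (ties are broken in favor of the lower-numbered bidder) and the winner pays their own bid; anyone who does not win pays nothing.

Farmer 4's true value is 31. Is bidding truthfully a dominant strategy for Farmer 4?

No

Consider the case where Farmer 1 bids 2, Farmer 2 bids 2 and Farmer 3 bids 2.
Truthful bid 31: wins, pays 31, utility 31 - 31 = 0.
Bid 8 instead: wins, pays 8, utility 31 - 8 = 23.
Since 23 > 0, bidding 8 is strictly better here, so truthful bidding is not dominant.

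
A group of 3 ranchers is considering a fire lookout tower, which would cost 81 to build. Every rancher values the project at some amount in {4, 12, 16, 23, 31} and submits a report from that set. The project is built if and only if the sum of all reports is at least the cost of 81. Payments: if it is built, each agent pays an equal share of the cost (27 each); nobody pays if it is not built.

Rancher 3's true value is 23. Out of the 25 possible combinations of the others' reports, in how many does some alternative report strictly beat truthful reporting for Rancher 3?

Others report (31, 31): truth gives -4; report 4 gives 0 > -4. Violating.
Others report (4, 4): truth gives 0; no alternative beats it.
Others report (4, 12): truth gives 0; no alternative beats it.
(Checking all 25 profiles: 1 has a profitable deviation, 24 do not.)

1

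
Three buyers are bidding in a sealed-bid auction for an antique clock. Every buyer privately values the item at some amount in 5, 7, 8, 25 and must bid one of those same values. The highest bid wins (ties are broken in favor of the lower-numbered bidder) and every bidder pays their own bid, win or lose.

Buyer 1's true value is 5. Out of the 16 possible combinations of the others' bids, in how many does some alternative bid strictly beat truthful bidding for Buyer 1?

8

Others bid (5, 7): truth gives -5; bid 7 gives -2 > -5. Violating.
Others bid (5, 8): truth gives -5; bid 8 gives -3 > -5. Violating.
Others bid (7, 5): truth gives -5; bid 7 gives -2 > -5. Violating.
Others bid (7, 7): truth gives -5; bid 7 gives -2 > -5. Violating.
Others bid (5, 5): truth gives 0; no alternative beats it.
Others bid (5, 25): truth gives -5; no alternative beats it.
(Checking all 16 profiles: 8 have a profitable deviation, 8 do not.)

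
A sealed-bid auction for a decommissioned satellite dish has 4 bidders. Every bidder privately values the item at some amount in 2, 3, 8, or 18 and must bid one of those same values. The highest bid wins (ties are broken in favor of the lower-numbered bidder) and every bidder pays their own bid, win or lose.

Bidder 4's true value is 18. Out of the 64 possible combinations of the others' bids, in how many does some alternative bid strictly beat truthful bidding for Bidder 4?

Others bid (2, 2, 2): truth gives 0; bid 3 gives 15 > 0. Violating.
Others bid (2, 2, 3): truth gives 0; bid 8 gives 10 > 0. Violating.
Others bid (2, 2, 18): truth gives -18; bid 2 gives -2 > -18. Violating.
Others bid (2, 3, 2): truth gives 0; bid 8 gives 10 > 0. Violating.
Others bid (2, 2, 8): truth gives 0; no alternative beats it.
Others bid (2, 3, 8): truth gives 0; no alternative beats it.
(Checking all 64 profiles: 45 have a profitable deviation, 19 do not.)

45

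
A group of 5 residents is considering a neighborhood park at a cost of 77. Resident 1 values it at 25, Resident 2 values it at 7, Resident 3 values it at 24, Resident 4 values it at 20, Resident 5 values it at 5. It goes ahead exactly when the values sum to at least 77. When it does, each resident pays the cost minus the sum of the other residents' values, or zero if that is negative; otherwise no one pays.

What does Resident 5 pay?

1

Total value 81 ≥ cost 77, so the project is built.
The other residents' values sum to 76.
Cost minus that sum is 77 - 76 = 1.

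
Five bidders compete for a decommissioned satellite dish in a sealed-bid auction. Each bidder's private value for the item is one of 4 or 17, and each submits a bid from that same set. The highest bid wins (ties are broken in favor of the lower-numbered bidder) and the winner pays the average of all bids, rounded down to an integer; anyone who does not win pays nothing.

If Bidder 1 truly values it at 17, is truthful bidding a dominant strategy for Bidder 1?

No

Consider the case where Bidder 2 bids 4, Bidder 3 bids 4, Bidder 4 bids 4 and Bidder 5 bids 4.
Truthful bid 17: wins, pays 6, utility 17 - 6 = 11.
Bid 4 instead: wins, pays 4, utility 17 - 4 = 13.
Since 13 > 11, bidding 4 is strictly better here, so truthful bidding is not dominant.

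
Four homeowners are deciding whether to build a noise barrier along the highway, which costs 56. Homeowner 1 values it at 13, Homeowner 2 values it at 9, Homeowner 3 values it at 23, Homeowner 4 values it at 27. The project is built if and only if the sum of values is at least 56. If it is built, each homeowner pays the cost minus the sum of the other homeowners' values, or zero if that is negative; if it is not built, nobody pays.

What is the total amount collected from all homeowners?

18

Total value 72 ≥ cost 56, so it is built.
Homeowner 1: others sum to 59; max(0, 56 - 59) = 0.
Homeowner 2: others sum to 63; max(0, 56 - 63) = 0.
Homeowner 3: others sum to 49; max(0, 56 - 49) = 7.
Homeowner 4: others sum to 45; max(0, 56 - 45) = 11.
Total collected = 0 + 0 + 7 + 11 = 18.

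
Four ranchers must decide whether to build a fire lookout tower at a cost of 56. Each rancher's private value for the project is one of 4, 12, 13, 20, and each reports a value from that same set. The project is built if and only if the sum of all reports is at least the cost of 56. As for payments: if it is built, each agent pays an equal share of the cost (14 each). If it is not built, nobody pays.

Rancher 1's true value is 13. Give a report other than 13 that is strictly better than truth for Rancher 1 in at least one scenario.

4

Suppose Rancher 2 reports 4, Rancher 3 reports 20 and Rancher 4 reports 20.
Report 13: project built, pays 14, utility 13 - 14 = -1.
Report 4: project not built, utility 0.
So reporting 4 beats truth here (0 > -1).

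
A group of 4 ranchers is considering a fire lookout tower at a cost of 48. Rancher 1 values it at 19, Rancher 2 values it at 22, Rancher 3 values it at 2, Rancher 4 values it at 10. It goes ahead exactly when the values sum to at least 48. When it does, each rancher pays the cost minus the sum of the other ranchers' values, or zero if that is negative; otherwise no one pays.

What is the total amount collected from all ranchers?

36

Total value 53 ≥ cost 48, so it is built.
Rancher 1: others sum to 34; max(0, 48 - 34) = 14.
Rancher 2: others sum to 31; max(0, 48 - 31) = 17.
Rancher 3: others sum to 51; max(0, 48 - 51) = 0.
Rancher 4: others sum to 43; max(0, 48 - 43) = 5.
Total collected = 14 + 17 + 0 + 5 = 36.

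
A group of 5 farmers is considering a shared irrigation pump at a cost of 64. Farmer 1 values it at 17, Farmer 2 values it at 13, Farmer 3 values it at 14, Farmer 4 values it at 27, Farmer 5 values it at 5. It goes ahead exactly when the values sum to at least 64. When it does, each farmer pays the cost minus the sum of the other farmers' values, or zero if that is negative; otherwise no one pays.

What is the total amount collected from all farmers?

23

Total value 76 ≥ cost 64, so it is built.
Farmer 1: others sum to 59; max(0, 64 - 59) = 5.
Farmer 2: others sum to 63; max(0, 64 - 63) = 1.
Farmer 3: others sum to 62; max(0, 64 - 62) = 2.
Farmer 4: others sum to 49; max(0, 64 - 49) = 15.
Farmer 5: others sum to 71; max(0, 64 - 71) = 0.
Total collected = 5 + 1 + 2 + 15 + 0 = 23.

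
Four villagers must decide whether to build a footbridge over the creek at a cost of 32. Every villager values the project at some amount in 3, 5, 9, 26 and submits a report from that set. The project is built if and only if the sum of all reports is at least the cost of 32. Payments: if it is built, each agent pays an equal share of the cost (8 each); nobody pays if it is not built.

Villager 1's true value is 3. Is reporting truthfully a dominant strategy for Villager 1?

Yes

Check each profile of the others' reports and compare truth against every alternative report.
Others report (9, 9, 9): truth gives 0, best alternative gives -5.
Others report (3, 3, 26): truth gives -5, best alternative gives -5.
Others report (3, 5, 26): truth gives -5, best alternative gives -5.
Others report (3, 9, 26): truth gives -5, best alternative gives -5.
Others report (3, 26, 3): truth gives -5, best alternative gives -5.
Others report (3, 26, 5): truth gives -5, best alternative gives -5.
(Remaining 58 profiles checked similarly; truth is weakly best in each.)
In every case the truthful report is at least as good as any alternative, so it is a dominant strategy.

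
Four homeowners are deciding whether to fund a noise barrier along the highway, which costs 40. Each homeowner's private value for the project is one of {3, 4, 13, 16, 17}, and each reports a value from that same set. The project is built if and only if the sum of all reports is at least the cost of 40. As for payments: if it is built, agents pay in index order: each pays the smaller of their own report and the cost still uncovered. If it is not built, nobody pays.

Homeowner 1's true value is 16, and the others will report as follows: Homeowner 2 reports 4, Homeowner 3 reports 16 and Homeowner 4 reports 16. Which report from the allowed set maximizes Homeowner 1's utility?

4

Report 3: project not built, utility 0.
Report 4: project built, pays 4, utility 16 - 4 = 12.
Report 13: project built, pays 13, utility 16 - 13 = 3.
Report 16: project built, pays 16, utility 16 - 16 = 0.
Report 17: project built, pays 17, utility 16 - 17 = -1.
The best choice is 4 with utility 12.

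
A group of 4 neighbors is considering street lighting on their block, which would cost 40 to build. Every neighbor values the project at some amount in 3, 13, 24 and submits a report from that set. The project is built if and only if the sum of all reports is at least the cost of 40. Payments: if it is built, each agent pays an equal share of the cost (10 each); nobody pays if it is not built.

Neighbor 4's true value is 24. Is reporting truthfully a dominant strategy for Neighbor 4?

Check each profile of the others' reports and compare truth against every alternative report.
Others report (3, 3, 13): truth gives 14, best alternative gives 0.
Others report (3, 13, 3): truth gives 14, best alternative gives 0.
Others report (13, 3, 3): truth gives 14, best alternative gives 0.
Others report (3, 3, 24): truth gives 14, best alternative gives 14.
Others report (3, 13, 13): truth gives 14, best alternative gives 14.
Others report (3, 13, 24): truth gives 14, best alternative gives 14.
(Remaining 21 profiles checked similarly; truth is weakly best in each.)
In every case the truthful report is at least as good as any alternative, so it is a dominant strategy.

Yes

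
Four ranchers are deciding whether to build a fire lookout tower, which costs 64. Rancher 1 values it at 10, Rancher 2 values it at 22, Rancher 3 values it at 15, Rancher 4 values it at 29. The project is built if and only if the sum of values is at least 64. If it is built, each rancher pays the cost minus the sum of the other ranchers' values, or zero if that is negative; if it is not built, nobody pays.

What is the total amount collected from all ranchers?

30

Total value 76 ≥ cost 64, so it is built.
Rancher 1: others sum to 66; max(0, 64 - 66) = 0.
Rancher 2: others sum to 54; max(0, 64 - 54) = 10.
Rancher 3: others sum to 61; max(0, 64 - 61) = 3.
Rancher 4: others sum to 47; max(0, 64 - 47) = 17.
Total collected = 0 + 10 + 3 + 17 = 30.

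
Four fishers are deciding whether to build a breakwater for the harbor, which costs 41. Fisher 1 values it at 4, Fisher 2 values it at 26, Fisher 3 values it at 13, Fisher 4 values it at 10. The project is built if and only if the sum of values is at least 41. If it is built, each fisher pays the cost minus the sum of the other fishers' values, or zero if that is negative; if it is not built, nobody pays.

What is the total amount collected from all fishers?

15

Total value 53 ≥ cost 41, so it is built.
Fisher 1: others sum to 49; max(0, 41 - 49) = 0.
Fisher 2: others sum to 27; max(0, 41 - 27) = 14.
Fisher 3: others sum to 40; max(0, 41 - 40) = 1.
Fisher 4: others sum to 43; max(0, 41 - 43) = 0.
Total collected = 0 + 14 + 1 + 0 = 15.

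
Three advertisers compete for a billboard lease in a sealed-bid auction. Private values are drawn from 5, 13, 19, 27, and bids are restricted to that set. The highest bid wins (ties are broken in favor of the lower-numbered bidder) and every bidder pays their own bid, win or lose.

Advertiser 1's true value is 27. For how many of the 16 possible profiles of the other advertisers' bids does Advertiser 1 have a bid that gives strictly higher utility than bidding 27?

9

Others bid (5, 5): truth gives 0; bid 5 gives 22 > 0. Violating.
Others bid (5, 13): truth gives 0; bid 13 gives 14 > 0. Violating.
Others bid (5, 19): truth gives 0; bid 19 gives 8 > 0. Violating.
Others bid (13, 5): truth gives 0; bid 13 gives 14 > 0. Violating.
Others bid (5, 27): truth gives 0; no alternative beats it.
Others bid (13, 27): truth gives 0; no alternative beats it.
(Checking all 16 profiles: 9 have a profitable deviation, 7 do not.)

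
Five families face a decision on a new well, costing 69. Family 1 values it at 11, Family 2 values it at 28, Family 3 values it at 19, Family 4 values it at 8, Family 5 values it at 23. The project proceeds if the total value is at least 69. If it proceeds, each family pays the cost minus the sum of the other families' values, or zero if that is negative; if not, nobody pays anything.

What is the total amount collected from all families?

Total value 89 ≥ cost 69, so it is built.
Family 1: others sum to 78; max(0, 69 - 78) = 0.
Family 2: others sum to 61; max(0, 69 - 61) = 8.
Family 3: others sum to 70; max(0, 69 - 70) = 0.
Family 4: others sum to 81; max(0, 69 - 81) = 0.
Family 5: others sum to 66; max(0, 69 - 66) = 3.
Total collected = 0 + 8 + 0 + 0 + 3 = 11.

11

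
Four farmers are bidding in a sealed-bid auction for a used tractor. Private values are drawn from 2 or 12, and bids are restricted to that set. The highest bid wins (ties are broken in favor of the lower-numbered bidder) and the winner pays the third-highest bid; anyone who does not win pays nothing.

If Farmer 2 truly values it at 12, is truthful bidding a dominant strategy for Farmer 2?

Check each profile of the others' bids and compare truth against every alternative bid.
Others bid (2, 2, 2): truth gives 10, best alternative gives 0.
Others bid (2, 2, 12): truth gives 10, best alternative gives 0.
Others bid (2, 12, 2): truth gives 10, best alternative gives 0.
Others bid (2, 12, 12): truth gives 0, best alternative gives 0.
Others bid (12, 2, 2): truth gives 0, best alternative gives 0.
Others bid (12, 2, 12): truth gives 0, best alternative gives 0.
(Remaining 2 profiles checked similarly; truth is weakly best in each.)
In every case the truthful bid is at least as good as any alternative, so it is a dominant strategy.

Yes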